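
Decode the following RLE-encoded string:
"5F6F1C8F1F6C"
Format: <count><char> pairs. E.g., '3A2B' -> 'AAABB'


Expanding each <count><char> pair:
  5F -> 'FFFFF'
  6F -> 'FFFFFF'
  1C -> 'C'
  8F -> 'FFFFFFFF'
  1F -> 'F'
  6C -> 'CCCCCC'

Decoded = FFFFFFFFFFFCFFFFFFFFFCCCCCC


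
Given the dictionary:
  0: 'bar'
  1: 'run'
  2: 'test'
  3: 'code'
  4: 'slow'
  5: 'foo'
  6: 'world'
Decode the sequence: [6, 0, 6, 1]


Look up each index in the dictionary:
  6 -> 'world'
  0 -> 'bar'
  6 -> 'world'
  1 -> 'run'

Decoded: "world bar world run"


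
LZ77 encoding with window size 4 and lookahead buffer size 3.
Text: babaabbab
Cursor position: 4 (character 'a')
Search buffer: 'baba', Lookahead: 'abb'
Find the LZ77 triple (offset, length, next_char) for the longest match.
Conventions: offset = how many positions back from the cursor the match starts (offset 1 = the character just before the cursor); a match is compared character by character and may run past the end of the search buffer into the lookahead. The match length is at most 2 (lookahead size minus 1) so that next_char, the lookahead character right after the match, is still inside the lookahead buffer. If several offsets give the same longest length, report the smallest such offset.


Try each offset into the search buffer:
  offset=1 (pos 3, char 'a'): match length 1
  offset=2 (pos 2, char 'b'): match length 0
  offset=3 (pos 1, char 'a'): match length 2
  offset=4 (pos 0, char 'b'): match length 0
Longest match has length 2 at offset 3.
next_char = character at position 4 + 2 = 6 -> 'b'

Best match: offset=3, length=2 (matching 'ab' starting at position 1)
LZ77 triple: (3, 2, 'b')


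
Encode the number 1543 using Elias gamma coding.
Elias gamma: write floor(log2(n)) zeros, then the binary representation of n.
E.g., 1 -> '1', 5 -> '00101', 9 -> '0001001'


num_bits = floor(log2(1543)) + 1 = 11
leading_zeros = num_bits - 1 = 10
binary(1543) = 11000000111

Elias gamma(1543) = '0000000000' + '11000000111' = 000000000011000000111 (21 bits)


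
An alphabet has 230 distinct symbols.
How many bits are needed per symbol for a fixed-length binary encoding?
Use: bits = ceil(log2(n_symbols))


log2(230) = 7.8455
Bracket: 2^7 = 128 < 230 <= 2^8 = 256
So ceil(log2(230)) = 8

bits = ceil(log2(230)) = ceil(7.8455) = 8 bits


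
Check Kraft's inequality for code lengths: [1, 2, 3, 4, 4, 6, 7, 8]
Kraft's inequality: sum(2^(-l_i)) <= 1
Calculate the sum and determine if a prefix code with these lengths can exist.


Sum = 2^(-1) + 2^(-2) + 2^(-3) + 2^(-4) + 2^(-4) + 2^(-6) + 2^(-7) + 2^(-8)
    = 0.5 + 0.25 + 0.125 + 0.0625 + 0.0625 + 0.015625 + 0.0078125 + 0.00390625
    = 263/256 = 1.02734375
Since 1.02734375 > 1, Kraft's inequality is NOT satisfied.
A prefix code with these lengths CANNOT exist.

Kraft sum = 1.02734375. Not satisfied.


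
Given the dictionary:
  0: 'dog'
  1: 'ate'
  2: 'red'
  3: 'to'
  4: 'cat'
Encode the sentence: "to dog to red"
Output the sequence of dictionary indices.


Look up each word in the dictionary:
  'to' -> 3
  'dog' -> 0
  'to' -> 3
  'red' -> 2

Encoded: [3, 0, 3, 2]


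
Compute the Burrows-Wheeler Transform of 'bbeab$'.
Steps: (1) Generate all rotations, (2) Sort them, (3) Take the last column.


Rotations (sorted):
  0: $bbeab -> last char: b
  1: ab$bbe -> last char: e
  2: b$bbea -> last char: a
  3: bbeab$ -> last char: $
  4: beab$b -> last char: b
  5: eab$bb -> last char: b


BWT = bea$bb


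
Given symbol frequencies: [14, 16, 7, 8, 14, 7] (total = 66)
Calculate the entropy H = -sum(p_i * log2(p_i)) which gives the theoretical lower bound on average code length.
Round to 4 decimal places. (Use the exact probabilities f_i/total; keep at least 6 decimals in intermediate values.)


Per-symbol terms -p_i * log2(p_i) with p_i = f_i/66:
  p = 14/66 = 0.212121: log2(p) = -2.237039, -p*log2(p) = 0.474523
  p = 16/66 = 0.242424: log2(p) = -2.044394, -p*log2(p) = 0.495611
  p = 7/66 = 0.106061: log2(p) = -3.237039, -p*log2(p) = 0.343322
  p = 8/66 = 0.121212: log2(p) = -3.044394, -p*log2(p) = 0.369017
  p = 14/66 = 0.212121: log2(p) = -2.237039, -p*log2(p) = 0.474523
  p = 7/66 = 0.106061: log2(p) = -3.237039, -p*log2(p) = 0.343322
H = 0.474523 + 0.495611 + 0.343322 + 0.369017 + 0.474523 + 0.343322 = 2.500318

H = 2.5003 bits/symbol


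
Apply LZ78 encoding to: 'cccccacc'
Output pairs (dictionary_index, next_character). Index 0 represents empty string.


LZ78 encoding steps:
Dictionary: {0: ''}
Step 1: w='' (idx 0), next='c' -> output (0, 'c'), add 'c' as idx 1
Step 2: w='c' (idx 1), next='c' -> output (1, 'c'), add 'cc' as idx 2
Step 3: w='cc' (idx 2), next='a' -> output (2, 'a'), add 'cca' as idx 3
Step 4: w='cc' (idx 2), end of input -> output (2, '')


Encoded: [(0, 'c'), (1, 'c'), (2, 'a'), (2, '')]


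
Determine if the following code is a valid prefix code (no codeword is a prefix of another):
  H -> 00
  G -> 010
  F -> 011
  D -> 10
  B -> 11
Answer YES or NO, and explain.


Checking each pair (does one codeword prefix another?):
  H='00' vs G='010': no prefix
  H='00' vs F='011': no prefix
  H='00' vs D='10': no prefix
  H='00' vs B='11': no prefix
  G='010' vs H='00': no prefix
  G='010' vs F='011': no prefix
  G='010' vs D='10': no prefix
  G='010' vs B='11': no prefix
  F='011' vs H='00': no prefix
  F='011' vs G='010': no prefix
  F='011' vs D='10': no prefix
  F='011' vs B='11': no prefix
  D='10' vs H='00': no prefix
  D='10' vs G='010': no prefix
  D='10' vs F='011': no prefix
  D='10' vs B='11': no prefix
  B='11' vs H='00': no prefix
  B='11' vs G='010': no prefix
  B='11' vs F='011': no prefix
  B='11' vs D='10': no prefix
No violation found over all pairs.

YES -- this is a valid prefix code. No codeword is a prefix of any other codeword.


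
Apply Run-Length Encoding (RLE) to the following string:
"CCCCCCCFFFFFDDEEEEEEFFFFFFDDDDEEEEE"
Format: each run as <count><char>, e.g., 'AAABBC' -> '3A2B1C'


Scanning runs left to right:
  i=0: run of 'C' x 7 -> '7C'
  i=7: run of 'F' x 5 -> '5F'
  i=12: run of 'D' x 2 -> '2D'
  i=14: run of 'E' x 6 -> '6E'
  i=20: run of 'F' x 6 -> '6F'
  i=26: run of 'D' x 4 -> '4D'
  i=30: run of 'E' x 5 -> '5E'

RLE = 7C5F2D6E6F4D5E


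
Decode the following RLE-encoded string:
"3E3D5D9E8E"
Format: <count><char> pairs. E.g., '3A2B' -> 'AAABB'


Expanding each <count><char> pair:
  3E -> 'EEE'
  3D -> 'DDD'
  5D -> 'DDDDD'
  9E -> 'EEEEEEEEE'
  8E -> 'EEEEEEEE'

Decoded = EEEDDDDDDDDEEEEEEEEEEEEEEEEE


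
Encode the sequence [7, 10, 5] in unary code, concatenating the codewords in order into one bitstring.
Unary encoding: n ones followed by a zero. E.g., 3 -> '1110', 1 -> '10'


Encode each number as n ones followed by a terminating 0:
  7 -> 11111110 (8 bits)
  10 -> 11111111110 (11 bits)
  5 -> 111110 (6 bits)
Total length = 8 + 11 + 6 = 25 bits.

Unary([7, 10, 5]) = 1111111011111111110111110 (25 bits)


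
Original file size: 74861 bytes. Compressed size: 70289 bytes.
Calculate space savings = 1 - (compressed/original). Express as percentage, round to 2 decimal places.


ratio = compressed/original = 70289/74861 = 0.938927
savings = 1 - ratio = 1 - 0.938927 = 0.061073
as a percentage: 0.061073 * 100 = 6.11%

Space savings = 1 - 70289/74861 = 6.11%


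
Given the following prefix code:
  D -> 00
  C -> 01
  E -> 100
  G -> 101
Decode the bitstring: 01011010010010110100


Decoding step by step:
Bits 01 -> C
Bits 01 -> C
Bits 101 -> G
Bits 00 -> D
Bits 100 -> E
Bits 101 -> G
Bits 101 -> G
Bits 00 -> D


Decoded message: CCGDEGGD


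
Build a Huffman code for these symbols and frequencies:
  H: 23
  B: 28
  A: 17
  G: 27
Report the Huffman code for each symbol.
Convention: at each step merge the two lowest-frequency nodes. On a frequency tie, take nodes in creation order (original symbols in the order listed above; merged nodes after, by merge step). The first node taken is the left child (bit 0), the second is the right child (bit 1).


Huffman tree construction:
Step 1: Merge A(17) + H(23) = 40
Step 2: Merge G(27) + B(28) = 55
Step 3: Merge (A+H)(40) + (G+B)(55) = 95
Read each symbol's code off the tree from the root (left child = 0, right child = 1).

Codes:
  H: 01 (length 2)
  B: 11 (length 2)
  A: 00 (length 2)
  G: 10 (length 2)
Average code length: 190/95 = 2.0000 bits/symbol


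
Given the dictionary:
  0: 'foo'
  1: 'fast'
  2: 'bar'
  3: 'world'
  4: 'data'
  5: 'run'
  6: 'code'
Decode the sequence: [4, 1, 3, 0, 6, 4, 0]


Look up each index in the dictionary:
  4 -> 'data'
  1 -> 'fast'
  3 -> 'world'
  0 -> 'foo'
  6 -> 'code'
  4 -> 'data'
  0 -> 'foo'

Decoded: "data fast world foo code data foo"


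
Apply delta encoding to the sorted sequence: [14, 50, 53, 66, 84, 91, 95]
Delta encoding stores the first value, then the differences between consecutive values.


First value: 14
Deltas:
  50 - 14 = 36
  53 - 50 = 3
  66 - 53 = 13
  84 - 66 = 18
  91 - 84 = 7
  95 - 91 = 4


Delta encoded: [14, 36, 3, 13, 18, 7, 4]


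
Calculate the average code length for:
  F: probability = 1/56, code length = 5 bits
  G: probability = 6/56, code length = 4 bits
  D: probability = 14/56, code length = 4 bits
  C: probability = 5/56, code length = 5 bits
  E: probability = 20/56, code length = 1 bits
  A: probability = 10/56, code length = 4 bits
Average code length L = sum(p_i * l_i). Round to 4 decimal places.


Weighted contributions p_i * l_i:
  F: (1/56) * 5 = 5/56
  G: (6/56) * 4 = 24/56
  D: (14/56) * 4 = 56/56
  C: (5/56) * 5 = 25/56
  E: (20/56) * 1 = 20/56
  A: (10/56) * 4 = 40/56
Sum = (5 + 24 + 56 + 25 + 20 + 40)/56 = 170/56

L = 170/56 = 3.0357 bits/symbol


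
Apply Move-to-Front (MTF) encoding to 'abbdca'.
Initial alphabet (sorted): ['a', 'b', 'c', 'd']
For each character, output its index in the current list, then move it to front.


MTF encoding:
'a': index 0 in ['a', 'b', 'c', 'd'] -> ['a', 'b', 'c', 'd']
'b': index 1 in ['a', 'b', 'c', 'd'] -> ['b', 'a', 'c', 'd']
'b': index 0 in ['b', 'a', 'c', 'd'] -> ['b', 'a', 'c', 'd']
'd': index 3 in ['b', 'a', 'c', 'd'] -> ['d', 'b', 'a', 'c']
'c': index 3 in ['d', 'b', 'a', 'c'] -> ['c', 'd', 'b', 'a']
'a': index 3 in ['c', 'd', 'b', 'a'] -> ['a', 'c', 'd', 'b']


Output: [0, 1, 0, 3, 3, 3]


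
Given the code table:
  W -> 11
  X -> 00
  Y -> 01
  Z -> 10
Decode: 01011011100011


Decoding:
01 -> Y
01 -> Y
10 -> Z
11 -> W
10 -> Z
00 -> X
11 -> W


Result: YYZWZXW


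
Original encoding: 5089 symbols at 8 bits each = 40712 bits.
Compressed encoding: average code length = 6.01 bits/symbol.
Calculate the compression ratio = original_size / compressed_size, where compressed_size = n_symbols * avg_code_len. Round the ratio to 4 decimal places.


original_size = n_symbols * orig_bits = 5089 * 8 = 40712 bits
compressed_size = n_symbols * avg_code_len = 5089 * 6.01 = 30584.89 bits
ratio = original_size / compressed_size = 40712 / 30584.89 = 1.3311

Compression ratio = 1.3311


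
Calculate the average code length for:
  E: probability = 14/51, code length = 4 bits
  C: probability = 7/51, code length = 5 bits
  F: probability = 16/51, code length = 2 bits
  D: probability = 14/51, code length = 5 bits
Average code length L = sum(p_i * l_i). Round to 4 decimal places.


Weighted contributions p_i * l_i:
  E: (14/51) * 4 = 56/51
  C: (7/51) * 5 = 35/51
  F: (16/51) * 2 = 32/51
  D: (14/51) * 5 = 70/51
Sum = (56 + 35 + 32 + 70)/51 = 193/51

L = 193/51 = 3.7843 bits/symbol


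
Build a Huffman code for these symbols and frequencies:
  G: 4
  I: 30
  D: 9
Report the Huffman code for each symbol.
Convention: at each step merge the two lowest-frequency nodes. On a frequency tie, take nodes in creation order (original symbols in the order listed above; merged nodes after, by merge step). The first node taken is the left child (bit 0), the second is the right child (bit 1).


Huffman tree construction:
Step 1: Merge G(4) + D(9) = 13
Step 2: Merge (G+D)(13) + I(30) = 43
Read each symbol's code off the tree from the root (left child = 0, right child = 1).

Codes:
  G: 00 (length 2)
  I: 1 (length 1)
  D: 01 (length 2)
Average code length: 56/43 = 1.3023 bits/symbol


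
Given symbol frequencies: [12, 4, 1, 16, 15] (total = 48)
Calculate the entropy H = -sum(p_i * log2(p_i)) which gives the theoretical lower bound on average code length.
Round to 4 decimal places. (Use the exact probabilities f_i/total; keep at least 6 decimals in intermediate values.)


Per-symbol terms -p_i * log2(p_i) with p_i = f_i/48:
  p = 12/48 = 0.250000: log2(p) = -2.000000, -p*log2(p) = 0.500000
  p = 4/48 = 0.083333: log2(p) = -3.584963, -p*log2(p) = 0.298747
  p = 1/48 = 0.020833: log2(p) = -5.584963, -p*log2(p) = 0.116353
  p = 16/48 = 0.333333: log2(p) = -1.584963, -p*log2(p) = 0.528321
  p = 15/48 = 0.312500: log2(p) = -1.678072, -p*log2(p) = 0.524397
H = 0.500000 + 0.298747 + 0.116353 + 0.528321 + 0.524397 = 1.967818

H = 1.9678 bits/symbol


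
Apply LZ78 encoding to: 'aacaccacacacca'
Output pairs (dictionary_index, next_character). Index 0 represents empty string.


LZ78 encoding steps:
Dictionary: {0: ''}
Step 1: w='' (idx 0), next='a' -> output (0, 'a'), add 'a' as idx 1
Step 2: w='a' (idx 1), next='c' -> output (1, 'c'), add 'ac' as idx 2
Step 3: w='ac' (idx 2), next='c' -> output (2, 'c'), add 'acc' as idx 3
Step 4: w='ac' (idx 2), next='a' -> output (2, 'a'), add 'aca' as idx 4
Step 5: w='' (idx 0), next='c' -> output (0, 'c'), add 'c' as idx 5
Step 6: w='acc' (idx 3), next='a' -> output (3, 'a'), add 'acca' as idx 6


Encoded: [(0, 'a'), (1, 'c'), (2, 'c'), (2, 'a'), (0, 'c'), (3, 'a')]


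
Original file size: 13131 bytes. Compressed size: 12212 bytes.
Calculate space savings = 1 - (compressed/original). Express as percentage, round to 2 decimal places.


ratio = compressed/original = 12212/13131 = 0.930013
savings = 1 - ratio = 1 - 0.930013 = 0.069987
as a percentage: 0.069987 * 100 = 7.0%

Space savings = 1 - 12212/13131 = 7.0%


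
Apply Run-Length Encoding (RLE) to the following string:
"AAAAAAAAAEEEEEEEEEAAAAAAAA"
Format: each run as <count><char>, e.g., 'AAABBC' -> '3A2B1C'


Scanning runs left to right:
  i=0: run of 'A' x 9 -> '9A'
  i=9: run of 'E' x 9 -> '9E'
  i=18: run of 'A' x 8 -> '8A'

RLE = 9A9E8A


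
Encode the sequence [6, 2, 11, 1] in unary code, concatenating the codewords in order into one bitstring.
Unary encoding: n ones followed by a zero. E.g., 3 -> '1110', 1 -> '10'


Encode each number as n ones followed by a terminating 0:
  6 -> 1111110 (7 bits)
  2 -> 110 (3 bits)
  11 -> 111111111110 (12 bits)
  1 -> 10 (2 bits)
Total length = 7 + 3 + 12 + 2 = 24 bits.

Unary([6, 2, 11, 1]) = 111111011011111111111010 (24 bits)


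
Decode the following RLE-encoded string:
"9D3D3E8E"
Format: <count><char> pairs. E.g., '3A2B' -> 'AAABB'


Expanding each <count><char> pair:
  9D -> 'DDDDDDDDD'
  3D -> 'DDD'
  3E -> 'EEE'
  8E -> 'EEEEEEEE'

Decoded = DDDDDDDDDDDDEEEEEEEEEEE


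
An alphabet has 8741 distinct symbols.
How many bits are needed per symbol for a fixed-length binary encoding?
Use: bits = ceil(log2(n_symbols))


log2(8741) = 13.0936
Bracket: 2^13 = 8192 < 8741 <= 2^14 = 16384
So ceil(log2(8741)) = 14

bits = ceil(log2(8741)) = ceil(13.0936) = 14 bits


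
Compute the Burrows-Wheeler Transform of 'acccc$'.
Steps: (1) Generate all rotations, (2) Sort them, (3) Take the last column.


Rotations (sorted):
  0: $acccc -> last char: c
  1: acccc$ -> last char: $
  2: c$accc -> last char: c
  3: cc$acc -> last char: c
  4: ccc$ac -> last char: c
  5: cccc$a -> last char: a


BWT = c$ccca


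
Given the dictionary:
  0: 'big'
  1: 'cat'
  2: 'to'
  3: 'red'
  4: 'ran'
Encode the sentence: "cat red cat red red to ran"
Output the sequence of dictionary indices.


Look up each word in the dictionary:
  'cat' -> 1
  'red' -> 3
  'cat' -> 1
  'red' -> 3
  'red' -> 3
  'to' -> 2
  'ran' -> 4

Encoded: [1, 3, 1, 3, 3, 2, 4]


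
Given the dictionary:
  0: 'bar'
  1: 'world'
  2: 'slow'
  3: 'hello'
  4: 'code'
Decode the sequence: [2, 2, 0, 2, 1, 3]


Look up each index in the dictionary:
  2 -> 'slow'
  2 -> 'slow'
  0 -> 'bar'
  2 -> 'slow'
  1 -> 'world'
  3 -> 'hello'

Decoded: "slow slow bar slow world hello"


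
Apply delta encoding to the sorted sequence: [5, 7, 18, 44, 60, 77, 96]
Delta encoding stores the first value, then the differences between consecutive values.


First value: 5
Deltas:
  7 - 5 = 2
  18 - 7 = 11
  44 - 18 = 26
  60 - 44 = 16
  77 - 60 = 17
  96 - 77 = 19


Delta encoded: [5, 2, 11, 26, 16, 17, 19]


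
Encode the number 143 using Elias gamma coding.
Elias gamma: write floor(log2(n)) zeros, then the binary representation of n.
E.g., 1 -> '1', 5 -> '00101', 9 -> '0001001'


num_bits = floor(log2(143)) + 1 = 8
leading_zeros = num_bits - 1 = 7
binary(143) = 10001111

Elias gamma(143) = '0000000' + '10001111' = 000000010001111 (15 bits)


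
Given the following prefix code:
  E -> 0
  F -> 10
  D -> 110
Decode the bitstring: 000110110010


Decoding step by step:
Bits 0 -> E
Bits 0 -> E
Bits 0 -> E
Bits 110 -> D
Bits 110 -> D
Bits 0 -> E
Bits 10 -> F


Decoded message: EEEDDEF


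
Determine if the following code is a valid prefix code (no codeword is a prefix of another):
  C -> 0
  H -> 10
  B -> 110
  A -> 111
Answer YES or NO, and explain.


Checking each pair (does one codeword prefix another?):
  C='0' vs H='10': no prefix
  C='0' vs B='110': no prefix
  C='0' vs A='111': no prefix
  H='10' vs C='0': no prefix
  H='10' vs B='110': no prefix
  H='10' vs A='111': no prefix
  B='110' vs C='0': no prefix
  B='110' vs H='10': no prefix
  B='110' vs A='111': no prefix
  A='111' vs C='0': no prefix
  A='111' vs H='10': no prefix
  A='111' vs B='110': no prefix
No violation found over all pairs.

YES -- this is a valid prefix code. No codeword is a prefix of any other codeword.


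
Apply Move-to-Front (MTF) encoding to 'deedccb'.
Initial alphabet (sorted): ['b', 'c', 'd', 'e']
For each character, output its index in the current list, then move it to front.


MTF encoding:
'd': index 2 in ['b', 'c', 'd', 'e'] -> ['d', 'b', 'c', 'e']
'e': index 3 in ['d', 'b', 'c', 'e'] -> ['e', 'd', 'b', 'c']
'e': index 0 in ['e', 'd', 'b', 'c'] -> ['e', 'd', 'b', 'c']
'd': index 1 in ['e', 'd', 'b', 'c'] -> ['d', 'e', 'b', 'c']
'c': index 3 in ['d', 'e', 'b', 'c'] -> ['c', 'd', 'e', 'b']
'c': index 0 in ['c', 'd', 'e', 'b'] -> ['c', 'd', 'e', 'b']
'b': index 3 in ['c', 'd', 'e', 'b'] -> ['b', 'c', 'd', 'e']


Output: [2, 3, 0, 1, 3, 0, 3]


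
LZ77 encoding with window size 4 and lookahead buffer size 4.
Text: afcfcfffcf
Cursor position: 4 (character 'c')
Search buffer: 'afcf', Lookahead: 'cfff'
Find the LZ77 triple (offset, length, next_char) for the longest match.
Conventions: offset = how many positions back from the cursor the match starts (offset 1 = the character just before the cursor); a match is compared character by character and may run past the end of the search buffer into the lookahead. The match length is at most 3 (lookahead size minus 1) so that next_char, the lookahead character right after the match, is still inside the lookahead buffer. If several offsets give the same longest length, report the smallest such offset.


Try each offset into the search buffer:
  offset=1 (pos 3, char 'f'): match length 0
  offset=2 (pos 2, char 'c'): match length 2
  offset=3 (pos 1, char 'f'): match length 0
  offset=4 (pos 0, char 'a'): match length 0
Longest match has length 2 at offset 2.
next_char = character at position 4 + 2 = 6 -> 'f'

Best match: offset=2, length=2 (matching 'cf' starting at position 2)
LZ77 triple: (2, 2, 'f')


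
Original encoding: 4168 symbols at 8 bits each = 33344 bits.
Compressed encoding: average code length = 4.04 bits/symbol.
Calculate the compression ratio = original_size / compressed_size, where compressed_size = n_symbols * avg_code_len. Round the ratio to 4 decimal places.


original_size = n_symbols * orig_bits = 4168 * 8 = 33344 bits
compressed_size = n_symbols * avg_code_len = 4168 * 4.04 = 16838.72 bits
ratio = original_size / compressed_size = 33344 / 16838.72 = 1.9802

Compression ratio = 1.9802


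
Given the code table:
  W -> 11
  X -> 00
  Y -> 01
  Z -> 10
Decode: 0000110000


Decoding:
00 -> X
00 -> X
11 -> W
00 -> X
00 -> X


Result: XXWXX


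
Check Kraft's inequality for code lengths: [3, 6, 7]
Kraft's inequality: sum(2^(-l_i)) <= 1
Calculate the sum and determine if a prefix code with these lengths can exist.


Sum = 2^(-3) + 2^(-6) + 2^(-7)
    = 0.125 + 0.015625 + 0.0078125
    = 19/128 = 0.1484375
Since 0.1484375 <= 1, Kraft's inequality IS satisfied.
A prefix code with these lengths CAN exist.

Kraft sum = 0.1484375. Satisfied.


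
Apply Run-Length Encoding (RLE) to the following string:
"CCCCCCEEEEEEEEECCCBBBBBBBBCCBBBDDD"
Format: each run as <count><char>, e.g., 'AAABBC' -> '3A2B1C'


Scanning runs left to right:
  i=0: run of 'C' x 6 -> '6C'
  i=6: run of 'E' x 9 -> '9E'
  i=15: run of 'C' x 3 -> '3C'
  i=18: run of 'B' x 8 -> '8B'
  i=26: run of 'C' x 2 -> '2C'
  i=28: run of 'B' x 3 -> '3B'
  i=31: run of 'D' x 3 -> '3D'

RLE = 6C9E3C8B2C3B3D


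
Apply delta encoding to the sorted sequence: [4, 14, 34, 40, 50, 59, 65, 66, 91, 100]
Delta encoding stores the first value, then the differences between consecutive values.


First value: 4
Deltas:
  14 - 4 = 10
  34 - 14 = 20
  40 - 34 = 6
  50 - 40 = 10
  59 - 50 = 9
  65 - 59 = 6
  66 - 65 = 1
  91 - 66 = 25
  100 - 91 = 9


Delta encoded: [4, 10, 20, 6, 10, 9, 6, 1, 25, 9]


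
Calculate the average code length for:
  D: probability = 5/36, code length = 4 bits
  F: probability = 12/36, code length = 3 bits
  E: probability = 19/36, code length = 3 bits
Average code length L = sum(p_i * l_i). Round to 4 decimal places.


Weighted contributions p_i * l_i:
  D: (5/36) * 4 = 20/36
  F: (12/36) * 3 = 36/36
  E: (19/36) * 3 = 57/36
Sum = (20 + 36 + 57)/36 = 113/36

L = 113/36 = 3.1389 bits/symbol


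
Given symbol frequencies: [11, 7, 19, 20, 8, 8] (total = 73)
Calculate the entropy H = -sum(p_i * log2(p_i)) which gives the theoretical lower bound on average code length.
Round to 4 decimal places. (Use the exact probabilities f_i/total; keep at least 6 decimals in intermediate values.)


Per-symbol terms -p_i * log2(p_i) with p_i = f_i/73:
  p = 11/73 = 0.150685: log2(p) = -2.730393, -p*log2(p) = 0.411429
  p = 7/73 = 0.095890: log2(p) = -3.382470, -p*log2(p) = 0.324346
  p = 19/73 = 0.260274: log2(p) = -1.941897, -p*log2(p) = 0.505425
  p = 20/73 = 0.273973: log2(p) = -1.867896, -p*log2(p) = 0.511752
  p = 8/73 = 0.109589: log2(p) = -3.189825, -p*log2(p) = 0.349570
  p = 8/73 = 0.109589: log2(p) = -3.189825, -p*log2(p) = 0.349570
H = 0.411429 + 0.324346 + 0.505425 + 0.511752 + 0.349570 + 0.349570 = 2.452092

H = 2.4521 bits/symbol


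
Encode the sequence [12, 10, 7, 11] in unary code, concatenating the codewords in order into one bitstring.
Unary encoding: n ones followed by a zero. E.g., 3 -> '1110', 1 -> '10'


Encode each number as n ones followed by a terminating 0:
  12 -> 1111111111110 (13 bits)
  10 -> 11111111110 (11 bits)
  7 -> 11111110 (8 bits)
  11 -> 111111111110 (12 bits)
Total length = 13 + 11 + 8 + 12 = 44 bits.

Unary([12, 10, 7, 11]) = 11111111111101111111111011111110111111111110 (44 bits)


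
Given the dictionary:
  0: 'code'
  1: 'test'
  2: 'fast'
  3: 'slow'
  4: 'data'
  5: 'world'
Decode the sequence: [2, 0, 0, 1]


Look up each index in the dictionary:
  2 -> 'fast'
  0 -> 'code'
  0 -> 'code'
  1 -> 'test'

Decoded: "fast code code test"


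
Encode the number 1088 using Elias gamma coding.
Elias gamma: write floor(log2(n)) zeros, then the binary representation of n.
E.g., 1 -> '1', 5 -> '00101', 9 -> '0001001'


num_bits = floor(log2(1088)) + 1 = 11
leading_zeros = num_bits - 1 = 10
binary(1088) = 10001000000

Elias gamma(1088) = '0000000000' + '10001000000' = 000000000010001000000 (21 bits)


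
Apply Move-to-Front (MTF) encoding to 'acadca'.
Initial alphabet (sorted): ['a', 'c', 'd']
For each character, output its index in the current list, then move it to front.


MTF encoding:
'a': index 0 in ['a', 'c', 'd'] -> ['a', 'c', 'd']
'c': index 1 in ['a', 'c', 'd'] -> ['c', 'a', 'd']
'a': index 1 in ['c', 'a', 'd'] -> ['a', 'c', 'd']
'd': index 2 in ['a', 'c', 'd'] -> ['d', 'a', 'c']
'c': index 2 in ['d', 'a', 'c'] -> ['c', 'd', 'a']
'a': index 2 in ['c', 'd', 'a'] -> ['a', 'c', 'd']


Output: [0, 1, 1, 2, 2, 2]


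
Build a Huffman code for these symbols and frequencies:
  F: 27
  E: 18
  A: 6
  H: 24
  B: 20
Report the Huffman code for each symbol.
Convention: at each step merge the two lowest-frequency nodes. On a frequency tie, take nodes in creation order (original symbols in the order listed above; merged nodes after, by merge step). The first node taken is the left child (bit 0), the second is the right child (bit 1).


Huffman tree construction:
Step 1: Merge A(6) + E(18) = 24
Step 2: Merge B(20) + H(24) = 44
Step 3: Merge (A+E)(24) + F(27) = 51
Step 4: Merge (B+H)(44) + ((A+E)+F)(51) = 95
Read each symbol's code off the tree from the root (left child = 0, right child = 1).

Codes:
  F: 11 (length 2)
  E: 101 (length 3)
  A: 100 (length 3)
  H: 01 (length 2)
  B: 00 (length 2)
Average code length: 214/95 = 2.2526 bits/symbol


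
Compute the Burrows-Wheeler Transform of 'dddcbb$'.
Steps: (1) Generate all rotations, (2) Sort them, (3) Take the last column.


Rotations (sorted):
  0: $dddcbb -> last char: b
  1: b$dddcb -> last char: b
  2: bb$dddc -> last char: c
  3: cbb$ddd -> last char: d
  4: dcbb$dd -> last char: d
  5: ddcbb$d -> last char: d
  6: dddcbb$ -> last char: $


BWT = bbcddd$


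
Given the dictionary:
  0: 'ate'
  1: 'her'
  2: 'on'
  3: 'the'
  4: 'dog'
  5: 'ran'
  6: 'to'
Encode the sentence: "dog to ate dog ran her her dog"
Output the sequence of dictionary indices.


Look up each word in the dictionary:
  'dog' -> 4
  'to' -> 6
  'ate' -> 0
  'dog' -> 4
  'ran' -> 5
  'her' -> 1
  'her' -> 1
  'dog' -> 4

Encoded: [4, 6, 0, 4, 5, 1, 1, 4]


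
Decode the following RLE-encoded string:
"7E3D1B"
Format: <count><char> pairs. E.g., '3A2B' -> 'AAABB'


Expanding each <count><char> pair:
  7E -> 'EEEEEEE'
  3D -> 'DDD'
  1B -> 'B'

Decoded = EEEEEEEDDDB


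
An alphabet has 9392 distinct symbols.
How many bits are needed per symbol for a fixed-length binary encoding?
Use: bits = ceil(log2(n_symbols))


log2(9392) = 13.1972
Bracket: 2^13 = 8192 < 9392 <= 2^14 = 16384
So ceil(log2(9392)) = 14

bits = ceil(log2(9392)) = ceil(13.1972) = 14 bits


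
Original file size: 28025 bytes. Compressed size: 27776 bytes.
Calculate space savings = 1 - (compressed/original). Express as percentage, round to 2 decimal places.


ratio = compressed/original = 27776/28025 = 0.991115
savings = 1 - ratio = 1 - 0.991115 = 0.008885
as a percentage: 0.008885 * 100 = 0.89%

Space savings = 1 - 27776/28025 = 0.89%


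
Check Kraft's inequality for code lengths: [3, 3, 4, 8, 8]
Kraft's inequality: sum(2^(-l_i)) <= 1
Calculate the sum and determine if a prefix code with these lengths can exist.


Sum = 2^(-3) + 2^(-3) + 2^(-4) + 2^(-8) + 2^(-8)
    = 0.125 + 0.125 + 0.0625 + 0.00390625 + 0.00390625
    = 82/256 = 0.3203125
Since 0.3203125 <= 1, Kraft's inequality IS satisfied.
A prefix code with these lengths CAN exist.

Kraft sum = 0.3203125. Satisfied.


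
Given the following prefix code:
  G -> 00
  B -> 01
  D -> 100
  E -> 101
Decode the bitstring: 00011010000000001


Decoding step by step:
Bits 00 -> G
Bits 01 -> B
Bits 101 -> E
Bits 00 -> G
Bits 00 -> G
Bits 00 -> G
Bits 00 -> G
Bits 01 -> B


Decoded message: GBEGGGGB


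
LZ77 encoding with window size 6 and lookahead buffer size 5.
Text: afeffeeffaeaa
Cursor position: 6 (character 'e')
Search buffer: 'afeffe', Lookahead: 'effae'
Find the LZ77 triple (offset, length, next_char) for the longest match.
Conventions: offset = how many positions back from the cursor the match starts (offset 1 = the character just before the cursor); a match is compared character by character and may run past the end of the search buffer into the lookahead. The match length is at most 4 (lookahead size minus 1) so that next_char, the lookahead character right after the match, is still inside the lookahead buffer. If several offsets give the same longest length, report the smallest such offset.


Try each offset into the search buffer:
  offset=1 (pos 5, char 'e'): match length 1
  offset=2 (pos 4, char 'f'): match length 0
  offset=3 (pos 3, char 'f'): match length 0
  offset=4 (pos 2, char 'e'): match length 3
  offset=5 (pos 1, char 'f'): match length 0
  offset=6 (pos 0, char 'a'): match length 0
Longest match has length 3 at offset 4.
next_char = character at position 6 + 3 = 9 -> 'a'

Best match: offset=4, length=3 (matching 'eff' starting at position 2)
LZ77 triple: (4, 3, 'a')


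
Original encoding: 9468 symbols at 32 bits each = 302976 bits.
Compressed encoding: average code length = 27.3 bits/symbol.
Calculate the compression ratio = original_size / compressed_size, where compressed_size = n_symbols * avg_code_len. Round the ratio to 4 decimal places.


original_size = n_symbols * orig_bits = 9468 * 32 = 302976 bits
compressed_size = n_symbols * avg_code_len = 9468 * 27.3 = 258476.4 bits
ratio = original_size / compressed_size = 302976 / 258476.4 = 1.1722

Compression ratio = 1.1722


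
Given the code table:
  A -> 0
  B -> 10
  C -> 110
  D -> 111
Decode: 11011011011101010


Decoding:
110 -> C
110 -> C
110 -> C
111 -> D
0 -> A
10 -> B
10 -> B


Result: CCCDABB


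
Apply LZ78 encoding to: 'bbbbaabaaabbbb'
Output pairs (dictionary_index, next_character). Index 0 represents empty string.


LZ78 encoding steps:
Dictionary: {0: ''}
Step 1: w='' (idx 0), next='b' -> output (0, 'b'), add 'b' as idx 1
Step 2: w='b' (idx 1), next='b' -> output (1, 'b'), add 'bb' as idx 2
Step 3: w='b' (idx 1), next='a' -> output (1, 'a'), add 'ba' as idx 3
Step 4: w='' (idx 0), next='a' -> output (0, 'a'), add 'a' as idx 4
Step 5: w='ba' (idx 3), next='a' -> output (3, 'a'), add 'baa' as idx 5
Step 6: w='a' (idx 4), next='b' -> output (4, 'b'), add 'ab' as idx 6
Step 7: w='bb' (idx 2), next='b' -> output (2, 'b'), add 'bbb' as idx 7


Encoded: [(0, 'b'), (1, 'b'), (1, 'a'), (0, 'a'), (3, 'a'), (4, 'b'), (2, 'b')]


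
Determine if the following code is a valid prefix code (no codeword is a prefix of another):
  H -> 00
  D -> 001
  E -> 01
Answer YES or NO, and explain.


Checking each pair (does one codeword prefix another?):
  H='00' vs D='001': prefix -- VIOLATION

NO -- this is NOT a valid prefix code. H (00) is a prefix of D (001).


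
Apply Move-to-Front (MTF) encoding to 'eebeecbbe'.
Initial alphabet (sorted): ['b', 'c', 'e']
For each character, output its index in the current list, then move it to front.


MTF encoding:
'e': index 2 in ['b', 'c', 'e'] -> ['e', 'b', 'c']
'e': index 0 in ['e', 'b', 'c'] -> ['e', 'b', 'c']
'b': index 1 in ['e', 'b', 'c'] -> ['b', 'e', 'c']
'e': index 1 in ['b', 'e', 'c'] -> ['e', 'b', 'c']
'e': index 0 in ['e', 'b', 'c'] -> ['e', 'b', 'c']
'c': index 2 in ['e', 'b', 'c'] -> ['c', 'e', 'b']
'b': index 2 in ['c', 'e', 'b'] -> ['b', 'c', 'e']
'b': index 0 in ['b', 'c', 'e'] -> ['b', 'c', 'e']
'e': index 2 in ['b', 'c', 'e'] -> ['e', 'b', 'c']


Output: [2, 0, 1, 1, 0, 2, 2, 0, 2]


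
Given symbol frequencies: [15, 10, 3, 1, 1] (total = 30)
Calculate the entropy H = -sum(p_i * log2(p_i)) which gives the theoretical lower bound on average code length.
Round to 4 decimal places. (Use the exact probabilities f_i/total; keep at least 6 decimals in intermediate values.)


Per-symbol terms -p_i * log2(p_i) with p_i = f_i/30:
  p = 15/30 = 0.500000: log2(p) = -1.000000, -p*log2(p) = 0.500000
  p = 10/30 = 0.333333: log2(p) = -1.584963, -p*log2(p) = 0.528321
  p = 3/30 = 0.100000: log2(p) = -3.321928, -p*log2(p) = 0.332193
  p = 1/30 = 0.033333: log2(p) = -4.906891, -p*log2(p) = 0.163563
  p = 1/30 = 0.033333: log2(p) = -4.906891, -p*log2(p) = 0.163563
H = 0.500000 + 0.528321 + 0.332193 + 0.163563 + 0.163563 = 1.687640

H = 1.6876 bits/symbol


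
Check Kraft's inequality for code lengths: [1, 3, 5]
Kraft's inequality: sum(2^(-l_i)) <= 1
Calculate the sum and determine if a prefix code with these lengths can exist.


Sum = 2^(-1) + 2^(-3) + 2^(-5)
    = 0.5 + 0.125 + 0.03125
    = 21/32 = 0.65625
Since 0.65625 <= 1, Kraft's inequality IS satisfied.
A prefix code with these lengths CAN exist.

Kraft sum = 0.65625. Satisfied.


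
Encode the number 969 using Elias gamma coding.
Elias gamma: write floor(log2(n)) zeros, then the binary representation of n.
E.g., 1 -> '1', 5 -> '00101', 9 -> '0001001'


num_bits = floor(log2(969)) + 1 = 10
leading_zeros = num_bits - 1 = 9
binary(969) = 1111001001

Elias gamma(969) = '000000000' + '1111001001' = 0000000001111001001 (19 bits)


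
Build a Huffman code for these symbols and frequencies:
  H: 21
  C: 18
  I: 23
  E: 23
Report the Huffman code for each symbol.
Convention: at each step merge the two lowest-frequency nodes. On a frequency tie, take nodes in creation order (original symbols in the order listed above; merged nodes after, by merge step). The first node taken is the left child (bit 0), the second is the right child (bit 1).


Huffman tree construction:
Step 1: Merge C(18) + H(21) = 39
Step 2: Merge I(23) + E(23) = 46
Step 3: Merge (C+H)(39) + (I+E)(46) = 85
Read each symbol's code off the tree from the root (left child = 0, right child = 1).

Codes:
  H: 01 (length 2)
  C: 00 (length 2)
  I: 10 (length 2)
  E: 11 (length 2)
Average code length: 170/85 = 2.0000 bits/symbol


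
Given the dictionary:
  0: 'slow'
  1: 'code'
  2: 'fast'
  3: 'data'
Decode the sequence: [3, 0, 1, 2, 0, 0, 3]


Look up each index in the dictionary:
  3 -> 'data'
  0 -> 'slow'
  1 -> 'code'
  2 -> 'fast'
  0 -> 'slow'
  0 -> 'slow'
  3 -> 'data'

Decoded: "data slow code fast slow slow data"


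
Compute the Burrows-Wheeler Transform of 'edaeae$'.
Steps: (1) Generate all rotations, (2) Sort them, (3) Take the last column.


Rotations (sorted):
  0: $edaeae -> last char: e
  1: ae$edae -> last char: e
  2: aeae$ed -> last char: d
  3: daeae$e -> last char: e
  4: e$edaea -> last char: a
  5: eae$eda -> last char: a
  6: edaeae$ -> last char: $


BWT = eedeaa$


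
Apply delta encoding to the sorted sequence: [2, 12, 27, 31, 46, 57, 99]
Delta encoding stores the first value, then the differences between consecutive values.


First value: 2
Deltas:
  12 - 2 = 10
  27 - 12 = 15
  31 - 27 = 4
  46 - 31 = 15
  57 - 46 = 11
  99 - 57 = 42


Delta encoded: [2, 10, 15, 4, 15, 11, 42]


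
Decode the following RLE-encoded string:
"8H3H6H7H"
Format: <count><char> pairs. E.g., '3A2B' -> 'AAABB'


Expanding each <count><char> pair:
  8H -> 'HHHHHHHH'
  3H -> 'HHH'
  6H -> 'HHHHHH'
  7H -> 'HHHHHHH'

Decoded = HHHHHHHHHHHHHHHHHHHHHHHH


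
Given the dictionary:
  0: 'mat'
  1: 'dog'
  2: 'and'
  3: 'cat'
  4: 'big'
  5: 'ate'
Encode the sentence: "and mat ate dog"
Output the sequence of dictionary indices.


Look up each word in the dictionary:
  'and' -> 2
  'mat' -> 0
  'ate' -> 5
  'dog' -> 1

Encoded: [2, 0, 5, 1]


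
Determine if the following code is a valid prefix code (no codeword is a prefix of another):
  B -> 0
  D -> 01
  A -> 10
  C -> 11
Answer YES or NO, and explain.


Checking each pair (does one codeword prefix another?):
  B='0' vs D='01': prefix -- VIOLATION

NO -- this is NOT a valid prefix code. B (0) is a prefix of D (01).


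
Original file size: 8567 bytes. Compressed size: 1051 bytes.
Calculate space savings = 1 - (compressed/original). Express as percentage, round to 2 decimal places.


ratio = compressed/original = 1051/8567 = 0.12268
savings = 1 - ratio = 1 - 0.12268 = 0.87732
as a percentage: 0.87732 * 100 = 87.73%

Space savings = 1 - 1051/8567 = 87.73%


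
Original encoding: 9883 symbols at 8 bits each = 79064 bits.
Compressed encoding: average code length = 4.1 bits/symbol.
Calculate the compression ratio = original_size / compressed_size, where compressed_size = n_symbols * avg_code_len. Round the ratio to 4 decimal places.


original_size = n_symbols * orig_bits = 9883 * 8 = 79064 bits
compressed_size = n_symbols * avg_code_len = 9883 * 4.1 = 40520.3 bits
ratio = original_size / compressed_size = 79064 / 40520.3 = 1.9512

Compression ratio = 1.9512


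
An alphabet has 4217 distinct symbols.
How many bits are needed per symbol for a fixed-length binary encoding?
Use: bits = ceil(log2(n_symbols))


log2(4217) = 12.042
Bracket: 2^12 = 4096 < 4217 <= 2^13 = 8192
So ceil(log2(4217)) = 13

bits = ceil(log2(4217)) = ceil(12.042) = 13 bits


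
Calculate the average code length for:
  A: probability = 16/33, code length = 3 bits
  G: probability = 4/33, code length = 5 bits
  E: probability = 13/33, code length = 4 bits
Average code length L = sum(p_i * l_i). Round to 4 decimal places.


Weighted contributions p_i * l_i:
  A: (16/33) * 3 = 48/33
  G: (4/33) * 5 = 20/33
  E: (13/33) * 4 = 52/33
Sum = (48 + 20 + 52)/33 = 120/33

L = 120/33 = 3.6364 bits/symbol


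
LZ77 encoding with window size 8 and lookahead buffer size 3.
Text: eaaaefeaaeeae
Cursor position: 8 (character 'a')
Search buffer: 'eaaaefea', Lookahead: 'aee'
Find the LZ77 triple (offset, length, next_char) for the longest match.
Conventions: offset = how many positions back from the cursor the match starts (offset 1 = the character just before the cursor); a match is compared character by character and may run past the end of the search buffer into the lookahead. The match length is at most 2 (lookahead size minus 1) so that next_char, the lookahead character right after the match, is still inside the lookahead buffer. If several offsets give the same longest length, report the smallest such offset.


Try each offset into the search buffer:
  offset=1 (pos 7, char 'a'): match length 1
  offset=2 (pos 6, char 'e'): match length 0
  offset=3 (pos 5, char 'f'): match length 0
  offset=4 (pos 4, char 'e'): match length 0
  offset=5 (pos 3, char 'a'): match length 2
  offset=6 (pos 2, char 'a'): match length 1
  offset=7 (pos 1, char 'a'): match length 1
  offset=8 (pos 0, char 'e'): match length 0
Longest match has length 2 at offset 5.
next_char = character at position 8 + 2 = 10 -> 'e'

Best match: offset=5, length=2 (matching 'ae' starting at position 3)
LZ77 triple: (5, 2, 'e')


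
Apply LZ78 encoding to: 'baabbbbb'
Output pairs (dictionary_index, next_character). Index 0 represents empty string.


LZ78 encoding steps:
Dictionary: {0: ''}
Step 1: w='' (idx 0), next='b' -> output (0, 'b'), add 'b' as idx 1
Step 2: w='' (idx 0), next='a' -> output (0, 'a'), add 'a' as idx 2
Step 3: w='a' (idx 2), next='b' -> output (2, 'b'), add 'ab' as idx 3
Step 4: w='b' (idx 1), next='b' -> output (1, 'b'), add 'bb' as idx 4
Step 5: w='bb' (idx 4), end of input -> output (4, '')


Encoded: [(0, 'b'), (0, 'a'), (2, 'b'), (1, 'b'), (4, '')]


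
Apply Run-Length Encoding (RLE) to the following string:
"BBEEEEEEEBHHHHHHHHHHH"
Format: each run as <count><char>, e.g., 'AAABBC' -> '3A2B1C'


Scanning runs left to right:
  i=0: run of 'B' x 2 -> '2B'
  i=2: run of 'E' x 7 -> '7E'
  i=9: run of 'B' x 1 -> '1B'
  i=10: run of 'H' x 11 -> '11H'

RLE = 2B7E1B11H


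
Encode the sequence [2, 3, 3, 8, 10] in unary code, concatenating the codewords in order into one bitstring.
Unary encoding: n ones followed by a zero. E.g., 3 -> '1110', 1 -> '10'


Encode each number as n ones followed by a terminating 0:
  2 -> 110 (3 bits)
  3 -> 1110 (4 bits)
  3 -> 1110 (4 bits)
  8 -> 111111110 (9 bits)
  10 -> 11111111110 (11 bits)
Total length = 3 + 4 + 4 + 9 + 11 = 31 bits.

Unary([2, 3, 3, 8, 10]) = 1101110111011111111011111111110 (31 bits)


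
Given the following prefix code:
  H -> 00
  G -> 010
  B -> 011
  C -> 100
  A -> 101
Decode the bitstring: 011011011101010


Decoding step by step:
Bits 011 -> B
Bits 011 -> B
Bits 011 -> B
Bits 101 -> A
Bits 010 -> G


Decoded message: BBBAG


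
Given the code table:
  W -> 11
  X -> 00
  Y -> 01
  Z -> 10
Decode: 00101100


Decoding:
00 -> X
10 -> Z
11 -> W
00 -> X


Result: XZWX
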